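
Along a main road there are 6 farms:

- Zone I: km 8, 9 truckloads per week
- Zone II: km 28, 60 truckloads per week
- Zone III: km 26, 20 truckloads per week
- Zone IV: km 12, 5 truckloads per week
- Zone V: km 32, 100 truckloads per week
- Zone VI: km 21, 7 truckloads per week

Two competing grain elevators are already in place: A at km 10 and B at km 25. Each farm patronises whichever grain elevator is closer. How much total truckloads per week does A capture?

The indifferent point is the midpoint (10+25)/2 = 17.5; farms left of it (closer to A at 10) go to A, those right go to B.
  Zone I at 8 (w=9) → A
  Zone IV at 12 (w=5) → A
  Zone VI at 21 (w=7) → B
  Zone III at 26 (w=20) → B
  Zone II at 28 (w=60) → B
  Zone V at 32 (w=100) → B
A captures 14; B captures 187.

14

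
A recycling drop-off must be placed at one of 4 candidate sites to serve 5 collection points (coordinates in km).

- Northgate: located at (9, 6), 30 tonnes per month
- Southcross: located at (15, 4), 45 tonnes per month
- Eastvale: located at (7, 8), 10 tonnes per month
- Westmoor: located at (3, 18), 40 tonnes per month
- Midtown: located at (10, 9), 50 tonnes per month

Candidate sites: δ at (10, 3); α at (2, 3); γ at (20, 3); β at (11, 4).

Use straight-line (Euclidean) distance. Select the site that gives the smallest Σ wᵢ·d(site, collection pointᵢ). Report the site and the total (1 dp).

β, total 1221.4 km

Total weighted distance at each candidate:
  δ (10, 3): total = 1344.8
  α (2, 3): total = 1987.2
  γ (20, 3): total = 2200.8
  β (11, 4): total = 1221.4
Minimum is at β with total 1221.4 km.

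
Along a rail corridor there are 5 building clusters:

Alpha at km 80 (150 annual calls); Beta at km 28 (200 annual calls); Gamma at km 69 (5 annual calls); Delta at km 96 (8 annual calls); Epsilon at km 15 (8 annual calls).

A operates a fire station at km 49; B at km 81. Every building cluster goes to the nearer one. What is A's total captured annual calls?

The indifferent point is the midpoint (49+81)/2 = 65; building clusters left of it (closer to A at 49) go to A, those right go to B.
  Epsilon at 15 (w=8) → A
  Beta at 28 (w=200) → A
  Gamma at 69 (w=5) → B
  Alpha at 80 (w=150) → B
  Delta at 96 (w=8) → B
A captures 208; B captures 163.

208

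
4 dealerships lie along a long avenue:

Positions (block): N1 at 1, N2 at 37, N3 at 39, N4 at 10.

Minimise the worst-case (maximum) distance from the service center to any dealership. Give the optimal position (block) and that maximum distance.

location 20, max distance 19

The 1-center on a line is the midpoint of the two extreme points: leftmost at 1, rightmost at 39.
Optimal location = (1 + 39)/2 = 20; maximum distance = (39 − 1)/2 = 19.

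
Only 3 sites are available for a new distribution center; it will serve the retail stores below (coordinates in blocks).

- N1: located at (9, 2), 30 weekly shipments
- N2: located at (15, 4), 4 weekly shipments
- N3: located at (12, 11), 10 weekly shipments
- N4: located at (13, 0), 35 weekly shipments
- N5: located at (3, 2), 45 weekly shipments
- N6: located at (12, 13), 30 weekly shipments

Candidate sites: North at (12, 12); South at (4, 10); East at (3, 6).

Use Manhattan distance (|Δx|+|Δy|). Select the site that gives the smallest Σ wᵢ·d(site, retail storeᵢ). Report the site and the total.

Total weighted distance at each candidate:
  North (12, 12): total = 1784
  South (4, 10): total = 1948
  East (3, 6): total = 1716
Minimum is at East with total 1716 blocks.

East, total 1716 blocks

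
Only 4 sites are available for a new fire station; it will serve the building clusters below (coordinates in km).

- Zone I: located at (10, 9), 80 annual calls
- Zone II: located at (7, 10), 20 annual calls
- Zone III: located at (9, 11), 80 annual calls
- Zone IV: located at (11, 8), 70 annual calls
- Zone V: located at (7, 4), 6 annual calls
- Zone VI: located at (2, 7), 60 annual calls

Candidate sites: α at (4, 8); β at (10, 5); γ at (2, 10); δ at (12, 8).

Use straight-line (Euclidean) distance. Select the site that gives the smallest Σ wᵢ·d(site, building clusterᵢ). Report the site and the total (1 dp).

δ, total 1337.4 km

Total weighted distance at each candidate:
  α (4, 8): total = 1679.4
  β (10, 5): total = 1658.3
  γ (2, 10): total = 2182.9
  δ (12, 8): total = 1337.4
Minimum is at δ with total 1337.4 km.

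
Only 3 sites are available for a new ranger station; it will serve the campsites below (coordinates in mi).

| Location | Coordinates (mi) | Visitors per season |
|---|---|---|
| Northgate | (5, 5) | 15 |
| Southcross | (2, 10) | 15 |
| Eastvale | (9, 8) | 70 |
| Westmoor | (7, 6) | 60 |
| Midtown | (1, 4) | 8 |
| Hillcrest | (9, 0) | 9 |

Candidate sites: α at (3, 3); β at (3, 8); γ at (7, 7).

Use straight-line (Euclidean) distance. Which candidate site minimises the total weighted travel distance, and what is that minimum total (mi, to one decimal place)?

γ, total 465.6 mi

Total weighted distance at each candidate:
  α (3, 3): total = 1073.5
  β (3, 8): total = 901.7
  γ (7, 7): total = 465.6
Minimum is at γ with total 465.6 mi.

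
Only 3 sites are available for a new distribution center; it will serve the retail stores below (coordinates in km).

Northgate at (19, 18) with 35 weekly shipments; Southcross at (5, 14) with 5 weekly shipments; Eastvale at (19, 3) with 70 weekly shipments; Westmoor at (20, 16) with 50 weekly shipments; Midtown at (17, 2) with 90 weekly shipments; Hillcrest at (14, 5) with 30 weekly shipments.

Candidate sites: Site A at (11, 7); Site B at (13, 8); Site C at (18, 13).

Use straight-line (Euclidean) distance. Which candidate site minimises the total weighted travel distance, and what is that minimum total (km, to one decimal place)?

Total weighted distance at each candidate:
  Site A (11, 7): total = 2595.7
  Site B (13, 8): total = 2280.3
  Site C (18, 13): total = 2389.8
Minimum is at Site B with total 2280.3 km.

Site B, total 2280.3 km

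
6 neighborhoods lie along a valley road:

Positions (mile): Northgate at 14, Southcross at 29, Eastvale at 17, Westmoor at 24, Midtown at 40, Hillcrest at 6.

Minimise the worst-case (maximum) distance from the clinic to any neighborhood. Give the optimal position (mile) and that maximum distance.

The 1-center on a line is the midpoint of the two extreme points: leftmost at 6, rightmost at 40.
Optimal location = (6 + 40)/2 = 23; maximum distance = (40 − 6)/2 = 17.

location 23, max distance 17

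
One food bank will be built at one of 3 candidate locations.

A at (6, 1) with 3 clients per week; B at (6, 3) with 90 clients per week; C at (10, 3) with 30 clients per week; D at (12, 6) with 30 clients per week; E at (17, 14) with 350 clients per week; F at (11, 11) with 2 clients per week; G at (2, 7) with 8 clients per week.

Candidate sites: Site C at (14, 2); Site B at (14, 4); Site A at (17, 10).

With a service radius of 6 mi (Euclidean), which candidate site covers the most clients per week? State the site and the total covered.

Site A, covering 350

Coverage radius r = 6 mi; a point is covered iff (Δx)²+(Δy)² ≤ 6² = 36.
  Site C (14, 2): covers {C, D} → 60
  Site B (14, 4): covers {C, D} → 60
  Site A (17, 10): covers {E} → 350
Maximum coverage at Site A: 350 clients per week.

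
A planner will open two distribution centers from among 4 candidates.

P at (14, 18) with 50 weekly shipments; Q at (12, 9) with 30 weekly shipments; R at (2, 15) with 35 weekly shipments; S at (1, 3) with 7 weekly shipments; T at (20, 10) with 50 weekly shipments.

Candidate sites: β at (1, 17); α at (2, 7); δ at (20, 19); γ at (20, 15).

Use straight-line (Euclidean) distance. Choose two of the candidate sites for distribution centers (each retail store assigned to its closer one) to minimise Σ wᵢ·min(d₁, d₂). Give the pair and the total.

{β, γ}, total 1061.7

Evaluate every pair (each demand assigned to the nearer of the two):
  {β, γ}: total = 1061.7
  {α, γ}: total = 1194.3
  {β, δ}: total = 1314.6
  {α, δ}: total = 1368.9
  {δ, γ}: total = 1641.4
  {β, α}: total = 1977.4
Best pair: {β, γ} with total 1061.7.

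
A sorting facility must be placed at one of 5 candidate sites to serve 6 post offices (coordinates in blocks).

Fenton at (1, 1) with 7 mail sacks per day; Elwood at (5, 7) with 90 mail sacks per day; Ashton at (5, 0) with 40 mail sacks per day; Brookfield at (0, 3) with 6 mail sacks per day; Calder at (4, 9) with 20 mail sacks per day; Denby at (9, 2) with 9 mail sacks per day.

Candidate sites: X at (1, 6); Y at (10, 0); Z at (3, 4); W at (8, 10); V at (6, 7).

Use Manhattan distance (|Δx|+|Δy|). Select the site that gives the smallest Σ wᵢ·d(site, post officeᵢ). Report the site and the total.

V, total 699 blocks

Total weighted distance at each candidate:
  X (1, 6): total = 1137
  Y (10, 0): total = 1755
  Z (3, 4): total = 941
  W (8, 10): total = 1443
  V (6, 7): total = 699
Minimum is at V with total 699 blocks.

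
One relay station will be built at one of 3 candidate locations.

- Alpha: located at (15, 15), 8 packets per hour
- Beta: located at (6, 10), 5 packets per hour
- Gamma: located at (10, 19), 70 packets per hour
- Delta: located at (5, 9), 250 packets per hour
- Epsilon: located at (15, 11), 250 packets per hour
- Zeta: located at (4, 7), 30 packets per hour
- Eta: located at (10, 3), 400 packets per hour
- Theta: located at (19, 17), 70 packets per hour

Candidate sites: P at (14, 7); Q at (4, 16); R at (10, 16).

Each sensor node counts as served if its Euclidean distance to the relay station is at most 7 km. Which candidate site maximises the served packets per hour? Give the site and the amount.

Coverage radius r = 7 km; a point is covered iff (Δx)²+(Δy)² ≤ 7² = 49.
  P (14, 7): covers {Epsilon, Eta} → 650
  Q (4, 16): covers {Beta, Gamma} → 75
  R (10, 16): covers {Alpha, Gamma} → 78
Maximum coverage at P: 650 packets per hour.

P, covering 650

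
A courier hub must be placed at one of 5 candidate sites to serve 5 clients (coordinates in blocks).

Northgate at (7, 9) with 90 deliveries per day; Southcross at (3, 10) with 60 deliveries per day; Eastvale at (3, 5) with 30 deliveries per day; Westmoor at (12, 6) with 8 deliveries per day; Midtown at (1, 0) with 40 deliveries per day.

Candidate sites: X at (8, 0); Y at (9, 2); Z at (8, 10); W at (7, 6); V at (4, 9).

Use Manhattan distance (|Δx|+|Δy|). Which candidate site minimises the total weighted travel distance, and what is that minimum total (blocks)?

Total weighted distance at each candidate:
  X (8, 0): total = 2460
  Y (9, 2): total = 2376
  Z (8, 10): total = 1524
  W (7, 6): total = 1420
  V (4, 9): total = 1108
Minimum is at V with total 1108 blocks.

V, total 1108 blocks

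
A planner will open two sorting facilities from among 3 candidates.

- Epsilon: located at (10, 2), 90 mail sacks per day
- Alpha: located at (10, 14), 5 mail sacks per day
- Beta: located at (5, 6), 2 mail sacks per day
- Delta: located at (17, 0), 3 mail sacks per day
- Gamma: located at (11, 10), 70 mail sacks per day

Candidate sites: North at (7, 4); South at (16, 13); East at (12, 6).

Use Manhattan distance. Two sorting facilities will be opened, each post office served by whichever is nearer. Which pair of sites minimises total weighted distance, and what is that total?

Evaluate every pair (each demand assigned to the nearer of the two):
  {North, East}: total = 891
  {South, East}: total = 972
  {North, South}: total = 1095
Best pair: {North, East} with total 891.

{North, East}, total 891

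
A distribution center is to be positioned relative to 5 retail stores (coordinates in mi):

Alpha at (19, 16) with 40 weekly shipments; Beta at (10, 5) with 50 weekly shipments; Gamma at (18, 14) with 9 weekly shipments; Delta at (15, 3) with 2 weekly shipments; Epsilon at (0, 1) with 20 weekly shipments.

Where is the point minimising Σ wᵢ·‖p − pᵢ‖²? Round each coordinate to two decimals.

(12.00, 8.61)

The minimiser of Σwᵢ‖p−pᵢ‖² is the weighted centroid p* = (Σwᵢpᵢ)/(Σwᵢ).
Σwᵢ = 121.
Σwᵢxᵢ = 40·19 + 50·10 + 9·18 + 2·15 + 20·0 = 1452.
Σwᵢyᵢ = 40·16 + 50·5 + 9·14 + 2·3 + 20·1 = 1042.
x* = 1452/121 = 12.00, y* = 1042/121 = 8.61.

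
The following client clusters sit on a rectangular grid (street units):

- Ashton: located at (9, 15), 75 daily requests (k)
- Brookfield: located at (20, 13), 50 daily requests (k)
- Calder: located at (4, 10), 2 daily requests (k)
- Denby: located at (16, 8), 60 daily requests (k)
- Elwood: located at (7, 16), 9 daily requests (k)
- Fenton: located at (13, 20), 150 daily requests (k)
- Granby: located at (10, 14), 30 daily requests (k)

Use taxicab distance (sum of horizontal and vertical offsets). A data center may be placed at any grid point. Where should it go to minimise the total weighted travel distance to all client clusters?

(13, 15)

Manhattan distance separates: Σwᵢ(|x−xᵢ|+|y−yᵢ|) = Σwᵢ|x−xᵢ| + Σwᵢ|y−yᵢ|, so x and y are optimised independently as 1-D weighted medians.
Total weight W = 376; half = 188.
x-coordinate, sorted with cumulative weight:
  x=4 (Calder, w=2) cum 2
  x=7 (Elwood, w=9) cum 11
  x=9 (Ashton, w=75) cum 86
  x=10 (Granby, w=30) cum 116
  x=13 (Fenton, w=150) cum 266  ← median
  x=16 (Denby, w=60) cum 326
  x=20 (Brookfield, w=50) cum 376
⇒ x* = 13
y-coordinate, sorted with cumulative weight:
  y=8 (Denby, w=60) cum 60
  y=10 (Calder, w=2) cum 62
  y=13 (Brookfield, w=50) cum 112
  y=14 (Granby, w=30) cum 142
  y=15 (Ashton, w=75) cum 217  ← median
  y=16 (Elwood, w=9) cum 226
  y=20 (Fenton, w=150) cum 376
⇒ y* = 15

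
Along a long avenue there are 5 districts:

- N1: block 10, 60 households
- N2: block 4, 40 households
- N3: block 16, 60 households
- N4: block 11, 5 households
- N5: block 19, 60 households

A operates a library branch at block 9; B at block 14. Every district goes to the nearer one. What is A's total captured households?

105

The indifferent point is the midpoint (9+14)/2 = 11.5; districts left of it (closer to A at 9) go to A, those right go to B.
  N2 at 4 (w=40) → A
  N1 at 10 (w=60) → A
  N4 at 11 (w=5) → A
  N3 at 16 (w=60) → B
  N5 at 19 (w=60) → B
A captures 105; B captures 120.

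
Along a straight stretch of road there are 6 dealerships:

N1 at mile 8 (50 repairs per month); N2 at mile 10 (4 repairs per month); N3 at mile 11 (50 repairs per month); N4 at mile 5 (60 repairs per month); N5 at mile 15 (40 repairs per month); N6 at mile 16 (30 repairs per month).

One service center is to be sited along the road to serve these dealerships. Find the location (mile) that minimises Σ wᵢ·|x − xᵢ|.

For a sum of weighted absolute distances on a line, the optimum is the weighted median (not the mean). Total weight W = 234; half-weight = 117.
Sort by position and accumulate weight:
  mile 5 (N4, w=60) → cum 60
  mile 8 (N1, w=50) → cum 110
  mile 10 (N2, w=4) → cum 114
  mile 11 (N3, w=50) → cum 164  ≥ 117 → median here
  mile 15 (N5, w=40) → cum 204
  mile 16 (N6, w=30) → cum 234
Optimal location: mile 11.

x = 11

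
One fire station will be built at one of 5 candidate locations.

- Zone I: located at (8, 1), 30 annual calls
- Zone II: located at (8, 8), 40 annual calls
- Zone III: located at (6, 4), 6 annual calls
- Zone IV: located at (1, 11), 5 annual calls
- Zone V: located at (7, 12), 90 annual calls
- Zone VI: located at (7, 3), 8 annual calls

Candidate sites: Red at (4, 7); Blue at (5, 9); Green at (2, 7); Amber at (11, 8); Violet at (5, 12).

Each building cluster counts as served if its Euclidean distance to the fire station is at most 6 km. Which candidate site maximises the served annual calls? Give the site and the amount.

Red, covering 149

Coverage radius r = 6 km; a point is covered iff (Δx)²+(Δy)² ≤ 6² = 36.
  Red (4, 7): covers {Zone II, Zone III, Zone IV, Zone V, Zone VI} → 149
  Blue (5, 9): covers {Zone II, Zone III, Zone IV, Zone V} → 141
  Green (2, 7): covers {Zone III, Zone IV} → 11
  Amber (11, 8): covers {Zone II, Zone V} → 130
  Violet (5, 12): covers {Zone II, Zone IV, Zone V} → 135
Maximum coverage at Red: 149 annual calls.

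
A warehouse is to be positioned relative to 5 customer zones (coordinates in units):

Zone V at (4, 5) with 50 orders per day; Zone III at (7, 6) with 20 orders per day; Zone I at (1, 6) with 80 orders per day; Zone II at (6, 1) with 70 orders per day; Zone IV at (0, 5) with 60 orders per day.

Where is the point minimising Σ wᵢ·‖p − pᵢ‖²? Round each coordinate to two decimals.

The minimiser of Σwᵢ‖p−pᵢ‖² is the weighted centroid p* = (Σwᵢpᵢ)/(Σwᵢ).
Σwᵢ = 280.
Σwᵢxᵢ = 50·4 + 20·7 + 80·1 + 70·6 + 60·0 = 840.
Σwᵢyᵢ = 50·5 + 20·6 + 80·6 + 70·1 + 60·5 = 1220.
x* = 840/280 = 3.00, y* = 1220/280 = 4.36.

(3.00, 4.36)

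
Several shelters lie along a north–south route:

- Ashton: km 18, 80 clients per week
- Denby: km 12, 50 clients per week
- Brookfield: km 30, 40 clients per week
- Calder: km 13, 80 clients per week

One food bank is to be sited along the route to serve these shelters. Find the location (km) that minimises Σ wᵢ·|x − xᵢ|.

For a sum of weighted absolute distances on a line, the optimum is the weighted median (not the mean). Total weight W = 250; half-weight = 125.
Sort by position and accumulate weight:
  km 12 (Denby, w=50) → cum 50
  km 13 (Calder, w=80) → cum 130  ≥ 125 → median here
  km 18 (Ashton, w=80) → cum 210
  km 30 (Brookfield, w=40) → cum 250
Optimal location: km 13.

x = 13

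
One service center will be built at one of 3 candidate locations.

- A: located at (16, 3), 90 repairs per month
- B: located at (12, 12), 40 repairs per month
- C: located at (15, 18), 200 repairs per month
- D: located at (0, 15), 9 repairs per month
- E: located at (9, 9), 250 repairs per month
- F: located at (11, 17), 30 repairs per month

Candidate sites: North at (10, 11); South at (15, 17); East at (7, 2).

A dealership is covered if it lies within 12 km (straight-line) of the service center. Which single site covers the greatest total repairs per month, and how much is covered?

North, covering 619

Coverage radius r = 12 km; a point is covered iff (Δx)²+(Δy)² ≤ 12² = 144.
  North (10, 11): covers {A, B, C, D, E, F} → 619
  South (15, 17): covers {B, C, E, F} → 520
  East (7, 2): covers {A, B, E} → 380
Maximum coverage at North: 619 repairs per month.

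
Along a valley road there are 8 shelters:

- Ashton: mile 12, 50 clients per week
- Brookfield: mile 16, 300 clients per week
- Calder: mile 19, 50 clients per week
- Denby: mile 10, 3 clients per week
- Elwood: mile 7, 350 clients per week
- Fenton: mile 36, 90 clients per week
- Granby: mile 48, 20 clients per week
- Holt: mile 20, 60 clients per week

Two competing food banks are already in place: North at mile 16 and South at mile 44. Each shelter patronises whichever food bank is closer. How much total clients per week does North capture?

813

The indifferent point is the midpoint (16+44)/2 = 30; shelters left of it (closer to North at 16) go to North, those right go to South.
  Elwood at 7 (w=350) → North
  Denby at 10 (w=3) → North
  Ashton at 12 (w=50) → North
  Brookfield at 16 (w=300) → North
  Calder at 19 (w=50) → North
  Holt at 20 (w=60) → North
  Fenton at 36 (w=90) → South
  Granby at 48 (w=20) → South
North captures 813; South captures 110.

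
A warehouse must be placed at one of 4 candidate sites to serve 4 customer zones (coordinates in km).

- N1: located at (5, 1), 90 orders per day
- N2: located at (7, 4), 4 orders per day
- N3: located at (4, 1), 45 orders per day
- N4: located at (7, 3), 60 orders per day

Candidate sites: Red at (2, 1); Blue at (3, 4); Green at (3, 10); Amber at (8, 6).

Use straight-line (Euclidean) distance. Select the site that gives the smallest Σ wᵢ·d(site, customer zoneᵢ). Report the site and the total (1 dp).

Red, total 706.4 km

Total weighted distance at each candidate:
  Red (2, 1): total = 706.4
  Blue (3, 4): total = 730.2
  Green (3, 10): total = 1749.8
  Amber (8, 6): total = 1011.6
Minimum is at Red with total 706.4 km.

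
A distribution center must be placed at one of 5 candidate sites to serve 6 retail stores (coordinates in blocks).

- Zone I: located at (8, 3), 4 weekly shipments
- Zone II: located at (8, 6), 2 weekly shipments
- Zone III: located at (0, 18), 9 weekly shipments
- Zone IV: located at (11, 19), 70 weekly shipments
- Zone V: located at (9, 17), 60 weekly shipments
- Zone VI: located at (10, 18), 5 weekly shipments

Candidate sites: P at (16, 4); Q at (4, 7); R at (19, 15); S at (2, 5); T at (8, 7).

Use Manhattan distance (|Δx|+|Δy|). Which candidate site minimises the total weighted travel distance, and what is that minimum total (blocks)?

Total weighted distance at each candidate:
  P (16, 4): total = 3026
  Q (4, 7): total = 2492
  R (19, 15): total = 1950
  S (2, 5): total = 3036
  T (8, 7): total = 1964
Minimum is at R with total 1950 blocks.

R, total 1950 blocks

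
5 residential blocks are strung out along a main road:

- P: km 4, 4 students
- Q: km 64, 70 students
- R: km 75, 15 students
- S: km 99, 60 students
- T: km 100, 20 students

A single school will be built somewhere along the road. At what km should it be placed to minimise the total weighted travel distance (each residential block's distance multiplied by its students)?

x = 75

For a sum of weighted absolute distances on a line, the optimum is the weighted median (not the mean). Total weight W = 169; half-weight = 84.5.
Sort by position and accumulate weight:
  km 4 (P, w=4) → cum 4
  km 64 (Q, w=70) → cum 74
  km 75 (R, w=15) → cum 89  ≥ 84.5 → median here
  km 99 (S, w=60) → cum 149
  km 100 (T, w=20) → cum 169
Optimal location: km 75.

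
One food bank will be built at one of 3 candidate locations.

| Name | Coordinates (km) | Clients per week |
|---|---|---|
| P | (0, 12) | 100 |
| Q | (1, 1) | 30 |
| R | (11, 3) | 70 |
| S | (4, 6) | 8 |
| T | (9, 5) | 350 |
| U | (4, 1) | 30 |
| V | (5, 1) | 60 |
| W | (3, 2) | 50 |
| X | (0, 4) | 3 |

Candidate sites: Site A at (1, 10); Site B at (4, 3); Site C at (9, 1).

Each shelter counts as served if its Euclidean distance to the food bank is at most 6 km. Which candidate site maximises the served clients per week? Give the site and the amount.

Site B, covering 531

Coverage radius r = 6 km; a point is covered iff (Δx)²+(Δy)² ≤ 6² = 36.
  Site A (1, 10): covers {P, S} → 108
  Site B (4, 3): covers {Q, S, T, U, V, W, X} → 531
  Site C (9, 1): covers {R, T, U, V} → 510
Maximum coverage at Site B: 531 clients per week.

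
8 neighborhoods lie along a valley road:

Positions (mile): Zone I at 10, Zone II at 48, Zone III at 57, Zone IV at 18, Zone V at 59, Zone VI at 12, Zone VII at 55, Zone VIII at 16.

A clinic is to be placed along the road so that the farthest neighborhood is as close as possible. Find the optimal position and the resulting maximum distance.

The 1-center on a line is the midpoint of the two extreme points: leftmost at 10, rightmost at 59.
Optimal location = (10 + 59)/2 = 34.5; maximum distance = (59 − 10)/2 = 24.5.

location 34.5, max distance 24.5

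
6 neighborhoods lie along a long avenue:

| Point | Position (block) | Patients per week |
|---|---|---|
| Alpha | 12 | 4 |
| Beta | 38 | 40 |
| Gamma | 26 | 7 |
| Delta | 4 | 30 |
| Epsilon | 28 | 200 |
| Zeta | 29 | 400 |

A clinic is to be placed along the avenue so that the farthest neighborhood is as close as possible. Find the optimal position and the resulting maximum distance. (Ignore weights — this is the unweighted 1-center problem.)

location 21, max distance 17

The 1-center on a line is the midpoint of the two extreme points: leftmost at 4, rightmost at 38.
Optimal location = (4 + 38)/2 = 21; maximum distance = (38 − 4)/2 = 17.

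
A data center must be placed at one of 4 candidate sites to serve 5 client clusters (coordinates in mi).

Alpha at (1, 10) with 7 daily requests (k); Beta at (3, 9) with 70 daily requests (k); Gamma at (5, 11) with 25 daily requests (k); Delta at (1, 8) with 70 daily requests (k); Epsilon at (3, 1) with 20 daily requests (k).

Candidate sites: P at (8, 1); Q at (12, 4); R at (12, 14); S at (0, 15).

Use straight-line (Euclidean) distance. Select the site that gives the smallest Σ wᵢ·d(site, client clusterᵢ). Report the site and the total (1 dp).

S, total 1446.7 mi

Total weighted distance at each candidate:
  P (8, 1): total = 1794.2
  Q (12, 4): total = 2065.0
  R (12, 14): total = 2186.3
  S (0, 15): total = 1446.7
Minimum is at S with total 1446.7 mi.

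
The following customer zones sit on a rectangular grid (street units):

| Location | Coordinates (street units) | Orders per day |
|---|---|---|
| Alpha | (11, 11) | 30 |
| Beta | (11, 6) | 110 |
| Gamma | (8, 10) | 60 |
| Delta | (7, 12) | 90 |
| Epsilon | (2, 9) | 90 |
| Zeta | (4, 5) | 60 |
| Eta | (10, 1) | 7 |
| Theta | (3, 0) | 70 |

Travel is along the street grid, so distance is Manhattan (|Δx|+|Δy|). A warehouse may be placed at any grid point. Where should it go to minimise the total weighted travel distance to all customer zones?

Manhattan distance separates: Σwᵢ(|x−xᵢ|+|y−yᵢ|) = Σwᵢ|x−xᵢ| + Σwᵢ|y−yᵢ|, so x and y are optimised independently as 1-D weighted medians.
Total weight W = 517; half = 258.5.
x-coordinate, sorted with cumulative weight:
  x=2 (Epsilon, w=90) cum 90
  x=3 (Theta, w=70) cum 160
  x=4 (Zeta, w=60) cum 220
  x=7 (Delta, w=90) cum 310  ← median
  x=8 (Gamma, w=60) cum 370
  x=10 (Eta, w=7) cum 377
  x=11 (Alpha, w=30) cum 407
  x=11 (Beta, w=110) cum 517
⇒ x* = 7
y-coordinate, sorted with cumulative weight:
  y=0 (Theta, w=70) cum 70
  y=1 (Eta, w=7) cum 77
  y=5 (Zeta, w=60) cum 137
  y=6 (Beta, w=110) cum 247
  y=9 (Epsilon, w=90) cum 337  ← median
  y=10 (Gamma, w=60) cum 397
  y=11 (Alpha, w=30) cum 427
  y=12 (Delta, w=90) cum 517
⇒ y* = 9

(7, 9)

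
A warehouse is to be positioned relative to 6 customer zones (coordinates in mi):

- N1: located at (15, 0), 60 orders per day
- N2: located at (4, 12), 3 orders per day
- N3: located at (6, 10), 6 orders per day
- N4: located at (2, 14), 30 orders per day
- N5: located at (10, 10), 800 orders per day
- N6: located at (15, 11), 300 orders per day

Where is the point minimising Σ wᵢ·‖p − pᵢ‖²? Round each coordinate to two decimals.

The minimiser of Σwᵢ‖p−pᵢ‖² is the weighted centroid p* = (Σwᵢpᵢ)/(Σwᵢ).
Σwᵢ = 1199.
Σwᵢxᵢ = 60·15 + 3·4 + 6·6 + 30·2 + 800·10 + 300·15 = 13508.
Σwᵢyᵢ = 60·0 + 3·12 + 6·10 + 30·14 + 800·10 + 300·11 = 11816.
x* = 13508/1199 = 11.27, y* = 11816/1199 = 9.85.

(11.27, 9.85)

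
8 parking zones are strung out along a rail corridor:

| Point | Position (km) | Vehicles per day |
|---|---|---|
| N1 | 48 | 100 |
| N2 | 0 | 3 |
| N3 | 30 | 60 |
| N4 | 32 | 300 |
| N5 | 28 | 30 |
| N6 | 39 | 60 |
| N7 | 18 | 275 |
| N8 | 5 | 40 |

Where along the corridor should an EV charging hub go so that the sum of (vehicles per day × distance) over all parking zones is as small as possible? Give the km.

x = 32

For a sum of weighted absolute distances on a line, the optimum is the weighted median (not the mean). Total weight W = 868; half-weight = 434.
Sort by position and accumulate weight:
  km 0 (N2, w=3) → cum 3
  km 5 (N8, w=40) → cum 43
  km 18 (N7, w=275) → cum 318
  km 28 (N5, w=30) → cum 348
  km 30 (N3, w=60) → cum 408
  km 32 (N4, w=300) → cum 708  ≥ 434 → median here
  km 39 (N6, w=60) → cum 768
  km 48 (N1, w=100) → cum 868
Optimal location: km 32.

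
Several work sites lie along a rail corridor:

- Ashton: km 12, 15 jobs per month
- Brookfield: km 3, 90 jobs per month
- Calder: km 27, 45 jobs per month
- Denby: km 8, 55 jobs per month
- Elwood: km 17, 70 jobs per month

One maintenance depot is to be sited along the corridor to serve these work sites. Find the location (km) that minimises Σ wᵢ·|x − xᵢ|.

For a sum of weighted absolute distances on a line, the optimum is the weighted median (not the mean). Total weight W = 275; half-weight = 137.5.
Sort by position and accumulate weight:
  km 3 (Brookfield, w=90) → cum 90
  km 8 (Denby, w=55) → cum 145  ≥ 137.5 → median here
  km 12 (Ashton, w=15) → cum 160
  km 17 (Elwood, w=70) → cum 230
  km 27 (Calder, w=45) → cum 275
Optimal location: km 8.

x = 8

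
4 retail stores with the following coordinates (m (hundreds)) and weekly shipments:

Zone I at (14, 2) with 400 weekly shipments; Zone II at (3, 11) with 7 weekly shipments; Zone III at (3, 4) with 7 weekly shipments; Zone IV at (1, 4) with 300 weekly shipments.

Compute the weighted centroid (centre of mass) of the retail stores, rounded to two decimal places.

The minimiser of Σwᵢ‖p−pᵢ‖² is the weighted centroid p* = (Σwᵢpᵢ)/(Σwᵢ).
Σwᵢ = 714.
Σwᵢxᵢ = 400·14 + 7·3 + 7·3 + 300·1 = 5942.
Σwᵢyᵢ = 400·2 + 7·11 + 7·4 + 300·4 = 2105.
x* = 5942/714 = 8.32, y* = 2105/714 = 2.95.

(8.32, 2.95)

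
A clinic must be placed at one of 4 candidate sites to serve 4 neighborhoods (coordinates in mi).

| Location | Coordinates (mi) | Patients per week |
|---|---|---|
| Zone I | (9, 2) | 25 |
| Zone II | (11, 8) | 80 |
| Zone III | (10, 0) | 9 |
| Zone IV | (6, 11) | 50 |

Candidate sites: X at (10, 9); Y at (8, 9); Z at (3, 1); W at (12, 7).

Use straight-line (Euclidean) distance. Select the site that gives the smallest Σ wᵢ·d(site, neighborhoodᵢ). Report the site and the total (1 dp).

Total weighted distance at each candidate:
  X (10, 9): total = 594.5
  Y (8, 9): total = 654.2
  Z (3, 1): total = 1588.1
  W (12, 7): total = 685.0
Minimum is at X with total 594.5 mi.

X, total 594.5 mi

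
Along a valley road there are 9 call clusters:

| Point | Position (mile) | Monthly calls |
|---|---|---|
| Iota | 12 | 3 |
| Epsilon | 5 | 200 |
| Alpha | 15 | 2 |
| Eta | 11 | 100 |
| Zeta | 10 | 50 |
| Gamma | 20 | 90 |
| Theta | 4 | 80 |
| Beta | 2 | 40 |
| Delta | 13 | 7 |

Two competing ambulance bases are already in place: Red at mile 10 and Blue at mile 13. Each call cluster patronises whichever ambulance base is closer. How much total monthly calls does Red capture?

470

The indifferent point is the midpoint (10+13)/2 = 11.5; call clusters left of it (closer to Red at 10) go to Red, those right go to Blue.
  Beta at 2 (w=40) → Red
  Theta at 4 (w=80) → Red
  Epsilon at 5 (w=200) → Red
  Zeta at 10 (w=50) → Red
  Eta at 11 (w=100) → Red
  Iota at 12 (w=3) → Blue
  Delta at 13 (w=7) → Blue
  Alpha at 15 (w=2) → Blue
  Gamma at 20 (w=90) → Blue
Red captures 470; Blue captures 102.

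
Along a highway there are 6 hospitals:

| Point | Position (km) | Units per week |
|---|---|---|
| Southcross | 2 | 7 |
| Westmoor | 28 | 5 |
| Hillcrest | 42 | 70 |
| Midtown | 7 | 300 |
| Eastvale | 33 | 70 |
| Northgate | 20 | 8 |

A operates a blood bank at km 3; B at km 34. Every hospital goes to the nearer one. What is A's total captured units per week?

The indifferent point is the midpoint (3+34)/2 = 18.5; hospitals left of it (closer to A at 3) go to A, those right go to B.
  Southcross at 2 (w=7) → A
  Midtown at 7 (w=300) → A
  Northgate at 20 (w=8) → B
  Westmoor at 28 (w=5) → B
  Eastvale at 33 (w=70) → B
  Hillcrest at 42 (w=70) → B
A captures 307; B captures 153.

307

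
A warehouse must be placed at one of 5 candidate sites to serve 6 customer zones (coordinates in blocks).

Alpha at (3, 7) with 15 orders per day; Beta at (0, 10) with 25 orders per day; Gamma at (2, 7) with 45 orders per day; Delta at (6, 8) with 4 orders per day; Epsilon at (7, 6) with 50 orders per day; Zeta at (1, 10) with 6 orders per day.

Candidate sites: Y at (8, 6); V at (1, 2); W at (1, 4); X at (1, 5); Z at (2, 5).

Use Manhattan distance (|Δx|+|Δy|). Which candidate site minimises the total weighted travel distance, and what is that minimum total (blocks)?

Total weighted distance at each candidate:
  Y (8, 6): total = 837
  V (1, 2): total = 1192
  W (1, 4): total = 902
  X (1, 5): total = 757
  Z (2, 5): total = 674
Minimum is at Z with total 674 blocks.

Z, total 674 blocks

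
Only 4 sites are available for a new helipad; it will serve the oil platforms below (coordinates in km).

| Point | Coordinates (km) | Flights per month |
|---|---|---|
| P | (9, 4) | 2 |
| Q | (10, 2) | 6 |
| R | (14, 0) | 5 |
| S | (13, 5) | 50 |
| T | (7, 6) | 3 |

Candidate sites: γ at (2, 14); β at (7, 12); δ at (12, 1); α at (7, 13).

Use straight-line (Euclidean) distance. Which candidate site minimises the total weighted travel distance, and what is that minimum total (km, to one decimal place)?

Total weighted distance at each candidate:
  γ (2, 14): total = 942.1
  β (7, 12): total = 627.6
  δ (12, 1): total = 260.5
  α (7, 13): total = 681.7
Minimum is at δ with total 260.5 km.

δ, total 260.5 km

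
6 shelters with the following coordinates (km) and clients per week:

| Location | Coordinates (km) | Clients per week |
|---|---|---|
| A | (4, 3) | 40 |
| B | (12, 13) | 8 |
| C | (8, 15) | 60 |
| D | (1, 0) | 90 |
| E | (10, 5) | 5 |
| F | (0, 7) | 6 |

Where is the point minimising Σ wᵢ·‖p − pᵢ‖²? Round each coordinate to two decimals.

The minimiser of Σwᵢ‖p−pᵢ‖² is the weighted centroid p* = (Σwᵢpᵢ)/(Σwᵢ).
Σwᵢ = 209.
Σwᵢxᵢ = 40·4 + 8·12 + 60·8 + 90·1 + 5·10 + 6·0 = 876.
Σwᵢyᵢ = 40·3 + 8·13 + 60·15 + 90·0 + 5·5 + 6·7 = 1191.
x* = 876/209 = 4.19, y* = 1191/209 = 5.70.

(4.19, 5.70)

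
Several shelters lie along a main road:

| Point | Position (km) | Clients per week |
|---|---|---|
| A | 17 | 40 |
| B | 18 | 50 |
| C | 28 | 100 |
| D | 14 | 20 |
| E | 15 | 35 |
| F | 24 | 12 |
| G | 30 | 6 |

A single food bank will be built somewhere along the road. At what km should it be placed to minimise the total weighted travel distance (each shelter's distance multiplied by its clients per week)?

x = 18

For a sum of weighted absolute distances on a line, the optimum is the weighted median (not the mean). Total weight W = 263; half-weight = 131.5.
Sort by position and accumulate weight:
  km 14 (D, w=20) → cum 20
  km 15 (E, w=35) → cum 55
  km 17 (A, w=40) → cum 95
  km 18 (B, w=50) → cum 145  ≥ 131.5 → median here
  km 24 (F, w=12) → cum 157
  km 28 (C, w=100) → cum 257
  km 30 (G, w=6) → cum 263
Optimal location: km 18.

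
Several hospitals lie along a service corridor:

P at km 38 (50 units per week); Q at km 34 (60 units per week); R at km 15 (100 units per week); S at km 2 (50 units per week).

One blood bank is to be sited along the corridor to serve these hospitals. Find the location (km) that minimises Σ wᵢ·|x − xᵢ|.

For a sum of weighted absolute distances on a line, the optimum is the weighted median (not the mean). Total weight W = 260; half-weight = 130.
Sort by position and accumulate weight:
  km 2 (S, w=50) → cum 50
  km 15 (R, w=100) → cum 150  ≥ 130 → median here
  km 34 (Q, w=60) → cum 210
  km 38 (P, w=50) → cum 260
Optimal location: km 15.

x = 15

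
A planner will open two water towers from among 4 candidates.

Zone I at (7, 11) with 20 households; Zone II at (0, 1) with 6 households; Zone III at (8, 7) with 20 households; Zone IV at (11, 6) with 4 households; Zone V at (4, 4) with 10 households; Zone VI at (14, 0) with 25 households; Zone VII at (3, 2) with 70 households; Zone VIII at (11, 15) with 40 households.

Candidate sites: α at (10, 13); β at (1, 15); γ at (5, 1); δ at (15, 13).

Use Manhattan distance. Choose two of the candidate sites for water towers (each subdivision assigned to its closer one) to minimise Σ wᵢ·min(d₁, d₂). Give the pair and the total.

Evaluate every pair (each demand assigned to the nearer of the two):
  {α, γ}: total = 942
  {γ, δ}: total = 1194
  {β, γ}: total = 1354
  {α, β}: total = 2117
  {α, δ}: total = 2304
  {β, δ}: total = 2374
Best pair: {α, γ} with total 942.

{α, γ}, total 942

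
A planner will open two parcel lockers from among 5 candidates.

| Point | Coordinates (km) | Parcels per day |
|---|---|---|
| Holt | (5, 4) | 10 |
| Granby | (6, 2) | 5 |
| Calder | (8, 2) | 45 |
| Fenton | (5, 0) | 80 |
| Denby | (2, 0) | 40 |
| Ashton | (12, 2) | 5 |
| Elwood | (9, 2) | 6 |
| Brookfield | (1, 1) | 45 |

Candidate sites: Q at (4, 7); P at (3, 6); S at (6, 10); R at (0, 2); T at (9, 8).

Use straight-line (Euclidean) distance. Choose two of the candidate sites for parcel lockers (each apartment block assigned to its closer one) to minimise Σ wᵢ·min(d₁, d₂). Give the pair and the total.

Evaluate every pair (each demand assigned to the nearer of the two):
  {R, T}: total = 1034.7
  {P, R}: total = 1041.5
  {Q, R}: total = 1043.9
  {S, R}: total = 1152.7
  {P, T}: total = 1388.2
  {Q, P}: total = 1422.6
  {P, S}: total = 1425.5
  {Q, T}: total = 1560.6
  {Q, S}: total = 1595.0
  {S, T}: total = 2037.4
Best pair: {R, T} with total 1034.7.

{R, T}, total 1034.7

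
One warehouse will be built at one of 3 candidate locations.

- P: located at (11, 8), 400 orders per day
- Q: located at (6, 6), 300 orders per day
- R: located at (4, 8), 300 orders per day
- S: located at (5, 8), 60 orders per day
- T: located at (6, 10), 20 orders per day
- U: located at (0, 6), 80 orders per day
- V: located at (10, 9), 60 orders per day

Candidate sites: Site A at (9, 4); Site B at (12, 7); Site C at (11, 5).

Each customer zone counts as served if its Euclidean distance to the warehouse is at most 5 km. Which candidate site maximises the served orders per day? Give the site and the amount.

Site A, covering 700

Coverage radius r = 5 km; a point is covered iff (Δx)²+(Δy)² ≤ 5² = 25.
  Site A (9, 4): covers {P, Q} → 700
  Site B (12, 7): covers {P, V} → 460
  Site C (11, 5): covers {P, V} → 460
Maximum coverage at Site A: 700 orders per day.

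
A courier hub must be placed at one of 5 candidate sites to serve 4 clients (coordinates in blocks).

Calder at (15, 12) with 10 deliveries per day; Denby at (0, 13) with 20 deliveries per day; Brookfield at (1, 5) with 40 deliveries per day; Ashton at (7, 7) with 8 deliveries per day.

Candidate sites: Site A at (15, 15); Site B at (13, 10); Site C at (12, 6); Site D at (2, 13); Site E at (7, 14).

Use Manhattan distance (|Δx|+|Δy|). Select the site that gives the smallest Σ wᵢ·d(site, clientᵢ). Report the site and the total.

Site D, total 628 blocks

Total weighted distance at each candidate:
  Site A (15, 15): total = 1458
  Site B (13, 10): total = 1112
  Site C (12, 6): total = 998
  Site D (2, 13): total = 628
  Site E (7, 14): total = 916
Minimum is at Site D with total 628 blocks.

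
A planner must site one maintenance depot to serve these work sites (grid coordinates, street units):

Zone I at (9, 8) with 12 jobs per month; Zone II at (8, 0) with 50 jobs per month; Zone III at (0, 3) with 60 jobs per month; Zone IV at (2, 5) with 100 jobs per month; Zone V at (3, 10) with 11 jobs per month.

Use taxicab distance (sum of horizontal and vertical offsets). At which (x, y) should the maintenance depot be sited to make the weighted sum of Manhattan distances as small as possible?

Manhattan distance separates: Σwᵢ(|x−xᵢ|+|y−yᵢ|) = Σwᵢ|x−xᵢ| + Σwᵢ|y−yᵢ|, so x and y are optimised independently as 1-D weighted medians.
Total weight W = 233; half = 116.5.
x-coordinate, sorted with cumulative weight:
  x=0 (Zone III, w=60) cum 60
  x=2 (Zone IV, w=100) cum 160  ← median
  x=3 (Zone V, w=11) cum 171
  x=8 (Zone II, w=50) cum 221
  x=9 (Zone I, w=12) cum 233
⇒ x* = 2
y-coordinate, sorted with cumulative weight:
  y=0 (Zone II, w=50) cum 50
  y=3 (Zone III, w=60) cum 110
  y=5 (Zone IV, w=100) cum 210  ← median
  y=8 (Zone I, w=12) cum 222
  y=10 (Zone V, w=11) cum 233
⇒ y* = 5

(2, 5)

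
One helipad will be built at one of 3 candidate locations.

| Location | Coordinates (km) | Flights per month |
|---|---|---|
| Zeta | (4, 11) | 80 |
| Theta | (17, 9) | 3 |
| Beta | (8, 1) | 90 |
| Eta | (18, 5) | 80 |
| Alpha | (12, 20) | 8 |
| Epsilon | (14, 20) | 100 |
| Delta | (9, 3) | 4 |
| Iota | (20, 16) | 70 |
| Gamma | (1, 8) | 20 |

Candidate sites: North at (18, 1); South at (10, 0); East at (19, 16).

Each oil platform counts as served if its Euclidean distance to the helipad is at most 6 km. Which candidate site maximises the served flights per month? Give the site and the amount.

Coverage radius r = 6 km; a point is covered iff (Δx)²+(Δy)² ≤ 6² = 36.
  North (18, 1): covers {Eta} → 80
  South (10, 0): covers {Beta, Delta} → 94
  East (19, 16): covers {Iota} → 70
Maximum coverage at South: 94 flights per month.

South, covering 94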